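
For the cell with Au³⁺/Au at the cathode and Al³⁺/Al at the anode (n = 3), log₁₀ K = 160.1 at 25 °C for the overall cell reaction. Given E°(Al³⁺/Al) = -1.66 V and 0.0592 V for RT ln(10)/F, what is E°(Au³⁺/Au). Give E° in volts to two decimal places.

E°cell = (0.0592/n)·log K = (0.0592/3)(160.1) = +3.159 V.
Since Au³⁺/Au is the cathode and Al³⁺/Al the anode, E°cell = E°(Au³⁺/Au) − E°(Al³⁺/Al).
So E°(Au³⁺/Au) = E°cell + E°(Al³⁺/Al) = +3.159 + (-1.66) = +1.50 V.

+1.50 V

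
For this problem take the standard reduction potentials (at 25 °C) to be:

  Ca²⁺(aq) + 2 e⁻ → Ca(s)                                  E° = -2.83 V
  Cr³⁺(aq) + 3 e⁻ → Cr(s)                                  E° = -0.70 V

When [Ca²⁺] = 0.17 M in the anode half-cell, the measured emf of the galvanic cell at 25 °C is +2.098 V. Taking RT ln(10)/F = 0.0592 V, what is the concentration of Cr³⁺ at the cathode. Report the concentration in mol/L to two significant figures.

Cr³⁺/Cr is the cathode, Ca²⁺/Ca the anode: E°cell = +2.13 V, n = 6.
Overall reaction: 2 Cr³⁺(aq) + 3 Ca(s) → 2 Cr(s) + 3 Ca²⁺(aq); Q = [Ca²⁺]^3/[Cr³⁺]^2.
From E = E° − (0.0592/n) log Q: log Q = (E° − E)·n/0.0592 = (+2.13 − (+2.098))·6/0.0592 = 3.2432.
So 2·log[Cr³⁺] = 3·log(0.17) − log Q = -2.3087 − (3.2432) = -5.5519; log[Cr³⁺] = -5.5519 / 2 = -2.7759; [Cr³⁺] = 10^(-2.7759) ≈ 0.0017 M.

0.0017 M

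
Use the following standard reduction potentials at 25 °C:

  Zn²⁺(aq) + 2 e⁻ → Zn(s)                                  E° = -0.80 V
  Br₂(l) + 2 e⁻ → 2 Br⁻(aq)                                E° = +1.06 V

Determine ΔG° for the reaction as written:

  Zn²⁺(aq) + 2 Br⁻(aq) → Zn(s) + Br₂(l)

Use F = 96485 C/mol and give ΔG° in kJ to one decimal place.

+358.9 kJ

As written, Zn²⁺/Zn is reduced (cathode) and Br₂/Br⁻ is oxidised (anode), so E°cell = (-0.80) − (+1.06) = -1.86 V.
Balancing electrons gives n = 2.
ΔG° = −nFE° = −(2)(96485)(-1.86) = 358,924 J = +358.9 kJ.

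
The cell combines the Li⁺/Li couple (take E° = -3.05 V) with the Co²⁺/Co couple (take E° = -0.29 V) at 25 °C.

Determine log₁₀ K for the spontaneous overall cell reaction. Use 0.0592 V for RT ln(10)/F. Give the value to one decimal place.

Cathode: Co²⁺/Co; anode: Li⁺/Li. E°cell = +2.76 V, n = 2.
log K = nE°cell / 0.0592 = (2)(+2.76) / 0.0592 = 93.2.

93.2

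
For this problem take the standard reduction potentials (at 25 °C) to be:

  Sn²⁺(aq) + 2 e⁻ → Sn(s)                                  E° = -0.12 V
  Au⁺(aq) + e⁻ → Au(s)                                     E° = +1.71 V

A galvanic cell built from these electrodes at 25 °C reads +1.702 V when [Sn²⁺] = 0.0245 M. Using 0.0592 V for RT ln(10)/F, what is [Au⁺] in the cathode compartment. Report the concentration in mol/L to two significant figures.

Au⁺/Au is the cathode, Sn²⁺/Sn the anode: E°cell = +1.83 V, n = 2.
Overall reaction: 2 Au⁺(aq) + Sn(s) → 2 Au(s) + Sn²⁺(aq); Q = [Sn²⁺]^1/[Au⁺]^2.
From E = E° − (0.0592/n) log Q: log Q = (E° − E)·n/0.0592 = (+1.83 − (+1.702))·2/0.0592 = 4.3243.
So 2·log[Au⁺] = 1·log(0.0245) − log Q = -1.6108 − (4.3243) = -5.9351; log[Au⁺] = -5.9351 / 2 = -2.9676; [Au⁺] = 10^(-2.9676) ≈ 0.0011 M.

0.0011 M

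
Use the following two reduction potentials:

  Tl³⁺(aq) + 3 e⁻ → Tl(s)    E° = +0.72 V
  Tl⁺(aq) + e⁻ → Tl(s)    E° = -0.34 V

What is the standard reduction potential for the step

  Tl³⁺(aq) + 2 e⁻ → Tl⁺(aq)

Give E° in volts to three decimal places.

Sequential free energies add, so n₃E°₃ = n₁E°₁ + n₂E°₂.
With n₃ = 3, and the known step contributing 1×(-0.34) V, the unknown satisfies 2·E° = 3×(+0.72) − 1×(-0.34) = +2.500.
E° = +2.500 / 2 = +1.250 V.

+1.250 V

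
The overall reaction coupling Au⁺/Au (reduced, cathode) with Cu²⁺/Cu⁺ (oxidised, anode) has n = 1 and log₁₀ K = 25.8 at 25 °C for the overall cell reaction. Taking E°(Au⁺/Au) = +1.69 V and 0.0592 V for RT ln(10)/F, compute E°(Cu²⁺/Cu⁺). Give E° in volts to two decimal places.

E°cell = (0.0592/n)·log K = (0.0592/1)(25.8) = +1.527 V.
Since Au⁺/Au is the cathode and Cu²⁺/Cu⁺ the anode, E°cell = E°(Au⁺/Au) − E°(Cu²⁺/Cu⁺).
So E°(Cu²⁺/Cu⁺) = E°(Au⁺/Au) − E°cell = (+1.69) − (+1.527) = +0.16 V.

+0.16 V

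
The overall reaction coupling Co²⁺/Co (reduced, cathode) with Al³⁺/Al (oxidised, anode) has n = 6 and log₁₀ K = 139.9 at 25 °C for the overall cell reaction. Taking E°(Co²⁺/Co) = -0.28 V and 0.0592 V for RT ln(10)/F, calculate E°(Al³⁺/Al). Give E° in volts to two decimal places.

-1.66 V

E°cell = (0.0592/n)·log K = (0.0592/6)(139.9) = +1.380 V.
Since Co²⁺/Co is the cathode and Al³⁺/Al the anode, E°cell = E°(Co²⁺/Co) − E°(Al³⁺/Al).
So E°(Al³⁺/Al) = E°(Co²⁺/Co) − E°cell = (-0.28) − (+1.380) = -1.66 V.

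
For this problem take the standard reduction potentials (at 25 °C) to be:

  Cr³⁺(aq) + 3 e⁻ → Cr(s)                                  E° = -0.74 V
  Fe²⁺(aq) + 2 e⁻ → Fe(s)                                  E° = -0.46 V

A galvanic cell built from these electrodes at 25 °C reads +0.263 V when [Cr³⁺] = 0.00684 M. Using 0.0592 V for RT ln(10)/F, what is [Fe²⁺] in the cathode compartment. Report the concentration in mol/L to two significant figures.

0.0096 M

Fe²⁺/Fe is the cathode, Cr³⁺/Cr the anode: E°cell = +0.28 V, n = 6.
Overall reaction: 3 Fe²⁺(aq) + 2 Cr(s) → 3 Fe(s) + 2 Cr³⁺(aq); Q = [Cr³⁺]^2/[Fe²⁺]^3.
From E = E° − (0.0592/n) log Q: log Q = (E° − E)·n/0.0592 = (+0.28 − (+0.263))·6/0.0592 = 1.7230.
So 3·log[Fe²⁺] = 2·log(0.00684) − log Q = -4.3299 − (1.7230) = -6.0529; log[Fe²⁺] = -6.0529 / 3 = -2.0176; [Fe²⁺] = 10^(-2.0176) ≈ 0.0096 M.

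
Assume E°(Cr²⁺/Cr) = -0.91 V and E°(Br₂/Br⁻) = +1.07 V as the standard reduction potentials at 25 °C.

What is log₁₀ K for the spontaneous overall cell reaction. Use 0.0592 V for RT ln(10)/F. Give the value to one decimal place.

66.9

Cathode: Br₂/Br⁻; anode: Cr²⁺/Cr. E°cell = +1.98 V, n = 2.
log K = nE°cell / 0.0592 = (2)(+1.98) / 0.0592 = 66.9.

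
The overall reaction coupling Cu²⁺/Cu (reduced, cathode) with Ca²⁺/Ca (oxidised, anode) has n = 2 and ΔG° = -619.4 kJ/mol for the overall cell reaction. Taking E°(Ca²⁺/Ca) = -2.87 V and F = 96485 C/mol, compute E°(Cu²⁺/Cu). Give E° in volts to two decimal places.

+0.34 V

E°cell = −ΔG°/(nF) = −(-619.4×10³)/((2)(96485)) = +3.210 V.
Since Cu²⁺/Cu is the cathode and Ca²⁺/Ca the anode, E°cell = E°(Cu²⁺/Cu) − E°(Ca²⁺/Ca).
So E°(Cu²⁺/Cu) = E°cell + E°(Ca²⁺/Ca) = +3.210 + (-2.87) = +0.34 V.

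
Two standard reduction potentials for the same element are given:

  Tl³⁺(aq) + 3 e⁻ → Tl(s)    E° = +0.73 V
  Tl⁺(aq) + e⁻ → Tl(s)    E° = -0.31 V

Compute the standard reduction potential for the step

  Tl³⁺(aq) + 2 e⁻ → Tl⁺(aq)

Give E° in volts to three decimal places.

+1.250 V

Sequential free energies add, so n₃E°₃ = n₁E°₁ + n₂E°₂.
With n₃ = 3, and the known step contributing 1×(-0.31) V, the unknown satisfies 2·E° = 3×(+0.73) − 1×(-0.31) = +2.500.
E° = +2.500 / 2 = +1.250 V.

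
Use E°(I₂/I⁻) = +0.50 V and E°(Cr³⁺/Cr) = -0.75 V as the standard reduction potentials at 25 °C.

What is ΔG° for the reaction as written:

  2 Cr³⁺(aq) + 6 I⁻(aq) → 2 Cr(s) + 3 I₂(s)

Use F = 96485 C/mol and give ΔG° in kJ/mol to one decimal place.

+723.6 kJ/mol

As written, Cr³⁺/Cr is reduced (cathode) and I₂/I⁻ is oxidised (anode), so E°cell = (-0.75) − (+0.50) = -1.25 V.
Balancing electrons gives n = 6.
ΔG° = −nFE° = −(6)(96485)(-1.25) = 723,638 J = +723.6 kJ/mol.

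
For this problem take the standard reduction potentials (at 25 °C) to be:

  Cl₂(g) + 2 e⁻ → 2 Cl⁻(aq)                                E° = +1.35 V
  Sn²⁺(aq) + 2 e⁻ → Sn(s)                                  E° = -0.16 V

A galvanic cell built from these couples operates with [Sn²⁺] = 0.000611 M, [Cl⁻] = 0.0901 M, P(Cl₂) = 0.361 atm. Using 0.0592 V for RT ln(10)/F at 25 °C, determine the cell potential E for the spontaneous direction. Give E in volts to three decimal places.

+1.654 V

Cl₂/Cl⁻ is the cathode (higher E°), Sn²⁺/Sn the anode: E°cell = +1.35 − (-0.16) = +1.51 V, n = 2.
Overall: Cl₂(g) + Sn(s) → 2 Cl⁻(aq) + Sn²⁺(aq)
Q = [Cl⁻]^2·[Sn²⁺] / (P(Cl₂)); log Q = -4.862.
E = E° − (0.0592/n) log Q = +1.51 − (0.0592/2)(-4.862) = +1.654 V.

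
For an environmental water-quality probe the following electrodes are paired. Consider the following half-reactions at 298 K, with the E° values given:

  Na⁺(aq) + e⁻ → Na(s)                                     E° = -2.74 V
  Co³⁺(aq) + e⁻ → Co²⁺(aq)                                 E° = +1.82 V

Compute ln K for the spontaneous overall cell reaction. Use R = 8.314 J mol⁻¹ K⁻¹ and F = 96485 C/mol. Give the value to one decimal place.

177.6

Cathode: Co³⁺/Co²⁺; anode: Na⁺/Na. E°cell = (+1.82) − (-2.74) = +4.56 V, with n = 1.
ΔG° = −nFE° = −RT ln K, so ln K = nFE°/(RT) = (1)(96485)(+4.56) / ((8.314)(298)) = 177.582.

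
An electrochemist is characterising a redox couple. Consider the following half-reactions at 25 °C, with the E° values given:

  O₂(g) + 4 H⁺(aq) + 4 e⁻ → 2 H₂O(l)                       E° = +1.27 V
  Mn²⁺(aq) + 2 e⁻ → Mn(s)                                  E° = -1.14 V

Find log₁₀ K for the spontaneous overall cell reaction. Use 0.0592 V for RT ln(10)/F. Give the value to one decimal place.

Cathode: O₂/H₂O; anode: Mn²⁺/Mn. E°cell = +2.41 V, n = 4.
log K = nE°cell / 0.0592 = (4)(+2.41) / 0.0592 = 162.8.

162.8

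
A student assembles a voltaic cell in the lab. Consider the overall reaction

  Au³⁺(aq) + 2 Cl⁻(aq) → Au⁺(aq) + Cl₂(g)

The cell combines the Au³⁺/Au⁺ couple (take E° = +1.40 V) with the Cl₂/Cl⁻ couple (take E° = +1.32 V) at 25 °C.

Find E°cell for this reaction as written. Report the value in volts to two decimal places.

+0.08 V

The Au³⁺/Au⁺ couple has the higher reduction potential, so it is the cathode; Cl₂/Cl⁻ is oxidised at the anode.
E°cell = E°(cathode) − E°(anode) = (+1.40) − (+1.32) = +0.08 V.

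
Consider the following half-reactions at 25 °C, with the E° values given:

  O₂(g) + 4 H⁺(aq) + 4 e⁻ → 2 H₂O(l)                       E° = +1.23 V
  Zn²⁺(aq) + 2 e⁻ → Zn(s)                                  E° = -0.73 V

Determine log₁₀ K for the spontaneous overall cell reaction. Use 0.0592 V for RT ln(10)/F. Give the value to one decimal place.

132.4

Cathode: O₂/H₂O; anode: Zn²⁺/Zn. E°cell = +1.96 V, n = 4.
log K = nE°cell / 0.0592 = (4)(+1.96) / 0.0592 = 132.4.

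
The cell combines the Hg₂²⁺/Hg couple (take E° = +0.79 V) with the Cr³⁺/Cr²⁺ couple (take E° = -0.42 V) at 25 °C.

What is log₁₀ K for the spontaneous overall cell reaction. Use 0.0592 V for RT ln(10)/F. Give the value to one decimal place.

Cathode: Hg₂²⁺/Hg; anode: Cr³⁺/Cr²⁺. E°cell = +1.21 V, n = 2.
log K = nE°cell / 0.0592 = (2)(+1.21) / 0.0592 = 40.9.

40.9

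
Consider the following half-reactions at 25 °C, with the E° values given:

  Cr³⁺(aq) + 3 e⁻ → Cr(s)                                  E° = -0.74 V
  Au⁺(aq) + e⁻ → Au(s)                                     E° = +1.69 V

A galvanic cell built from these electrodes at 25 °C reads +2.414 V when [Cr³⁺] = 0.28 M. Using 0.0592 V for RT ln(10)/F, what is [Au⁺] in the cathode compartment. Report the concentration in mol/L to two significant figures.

Au⁺/Au is the cathode, Cr³⁺/Cr the anode: E°cell = +2.43 V, n = 3.
Overall reaction: 3 Au⁺(aq) + Cr(s) → 3 Au(s) + Cr³⁺(aq); Q = [Cr³⁺]^1/[Au⁺]^3.
From E = E° − (0.0592/n) log Q: log Q = (E° − E)·n/0.0592 = (+2.43 − (+2.414))·3/0.0592 = 0.8108.
So 3·log[Au⁺] = 1·log(0.28) − log Q = -0.5528 − (0.8108) = -1.3636; log[Au⁺] = -1.3636 / 3 = -0.4545; [Au⁺] = 10^(-0.4545) ≈ 0.35 M.

0.35 M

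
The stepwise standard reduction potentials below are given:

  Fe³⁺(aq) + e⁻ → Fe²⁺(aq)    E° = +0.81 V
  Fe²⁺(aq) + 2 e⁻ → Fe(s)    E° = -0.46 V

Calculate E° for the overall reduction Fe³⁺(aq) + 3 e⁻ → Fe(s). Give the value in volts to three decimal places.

Since ΔG° = −nFE° is additive over sequential reductions, n₃E°₃ = n₁E°₁ + n₂E°₂.
E°₃ = (1×+0.81 + 2×-0.46) / 3 = (-0.110) / 3 = -0.037 V.

-0.037 V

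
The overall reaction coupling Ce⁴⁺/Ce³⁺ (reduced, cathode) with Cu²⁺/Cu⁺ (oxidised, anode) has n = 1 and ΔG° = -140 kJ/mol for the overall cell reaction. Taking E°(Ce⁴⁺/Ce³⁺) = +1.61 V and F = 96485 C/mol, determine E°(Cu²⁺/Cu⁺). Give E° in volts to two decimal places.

E°cell = −ΔG°/(nF) = −(-140×10³)/((1)(96485)) = +1.451 V.
Since Ce⁴⁺/Ce³⁺ is the cathode and Cu²⁺/Cu⁺ the anode, E°cell = E°(Ce⁴⁺/Ce³⁺) − E°(Cu²⁺/Cu⁺).
So E°(Cu²⁺/Cu⁺) = E°(Ce⁴⁺/Ce³⁺) − E°cell = (+1.61) − (+1.451) = +0.16 V.

+0.16 V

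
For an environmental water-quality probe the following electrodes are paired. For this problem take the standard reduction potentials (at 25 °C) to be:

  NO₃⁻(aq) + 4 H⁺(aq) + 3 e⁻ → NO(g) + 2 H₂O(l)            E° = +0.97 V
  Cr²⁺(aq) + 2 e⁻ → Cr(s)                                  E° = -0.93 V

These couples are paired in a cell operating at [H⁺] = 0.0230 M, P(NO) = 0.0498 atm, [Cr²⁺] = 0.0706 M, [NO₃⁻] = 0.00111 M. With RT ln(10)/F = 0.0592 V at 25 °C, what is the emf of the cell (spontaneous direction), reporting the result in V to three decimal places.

NO₃⁻/NO is the cathode (higher E°), Cr²⁺/Cr the anode: E°cell = +0.97 − (-0.93) = +1.90 V, n = 6.
Overall: 2 NO₃⁻(aq) + 8 H⁺(aq) + 3 Cr(s) → 2 NO(g) + 4 H₂O(l) + 3 Cr²⁺(aq)
Q = P(NO)^2·[Cr²⁺]^3 / ([NO₃⁻]^2·[H⁺]^8); log Q = 12.956.
E = E° − (0.0592/n) log Q = +1.90 − (0.0592/6)(12.956) = +1.772 V.

+1.772 V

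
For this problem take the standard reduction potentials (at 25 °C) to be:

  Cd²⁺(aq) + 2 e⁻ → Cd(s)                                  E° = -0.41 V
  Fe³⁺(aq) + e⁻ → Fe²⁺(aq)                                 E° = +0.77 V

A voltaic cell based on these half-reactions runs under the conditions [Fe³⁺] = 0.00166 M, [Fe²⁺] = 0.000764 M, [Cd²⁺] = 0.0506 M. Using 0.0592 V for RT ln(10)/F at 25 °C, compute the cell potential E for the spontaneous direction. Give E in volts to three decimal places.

Fe³⁺/Fe²⁺ is the cathode (higher E°), Cd²⁺/Cd the anode: E°cell = +0.77 − (-0.41) = +1.18 V, n = 2.
Overall: 2 Fe³⁺(aq) + Cd(s) → 2 Fe²⁺(aq) + Cd²⁺(aq)
Q = [Fe²⁺]^2·[Cd²⁺] / ([Fe³⁺]^2); log Q = -1.970.
E = E° − (0.0592/n) log Q = +1.18 − (0.0592/2)(-1.970) = +1.238 V.

+1.238 V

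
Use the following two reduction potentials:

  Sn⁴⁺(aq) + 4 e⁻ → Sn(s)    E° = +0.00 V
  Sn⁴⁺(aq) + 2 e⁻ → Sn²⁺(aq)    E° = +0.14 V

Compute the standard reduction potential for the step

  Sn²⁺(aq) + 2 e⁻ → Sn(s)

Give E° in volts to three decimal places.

Sequential free energies add, so n₃E°₃ = n₁E°₁ + n₂E°₂.
With n₃ = 4, and the known step contributing 2×(+0.14) V, the unknown satisfies 2·E° = 4×(+0.00) − 2×(+0.14) = -0.280.
E° = -0.280 / 2 = -0.140 V.

-0.140 V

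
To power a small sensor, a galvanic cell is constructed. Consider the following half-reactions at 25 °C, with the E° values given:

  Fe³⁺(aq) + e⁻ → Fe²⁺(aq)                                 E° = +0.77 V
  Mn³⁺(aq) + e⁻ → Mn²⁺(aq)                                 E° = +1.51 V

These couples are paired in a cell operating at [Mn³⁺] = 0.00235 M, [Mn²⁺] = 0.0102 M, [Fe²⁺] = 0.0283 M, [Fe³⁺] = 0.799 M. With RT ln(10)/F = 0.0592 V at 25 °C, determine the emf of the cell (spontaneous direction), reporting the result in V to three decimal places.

+0.616 V

Mn³⁺/Mn²⁺ is the cathode (higher E°), Fe³⁺/Fe²⁺ the anode: E°cell = +1.51 − (+0.77) = +0.74 V, n = 1.
Overall: Mn³⁺(aq) + Fe²⁺(aq) → Mn²⁺(aq) + Fe³⁺(aq)
Q = [Mn²⁺]·[Fe³⁺] / ([Mn³⁺]·[Fe²⁺]); log Q = 2.088.
E = E° − (0.0592/n) log Q = +0.74 − (0.0592/1)(2.088) = +0.616 V.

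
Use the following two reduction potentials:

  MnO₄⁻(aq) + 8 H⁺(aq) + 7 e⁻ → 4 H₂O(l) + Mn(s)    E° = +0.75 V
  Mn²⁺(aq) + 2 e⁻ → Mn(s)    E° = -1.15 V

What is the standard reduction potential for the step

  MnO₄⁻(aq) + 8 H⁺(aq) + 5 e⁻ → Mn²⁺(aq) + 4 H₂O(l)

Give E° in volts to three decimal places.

Sequential free energies add, so n₃E°₃ = n₁E°₁ + n₂E°₂.
With n₃ = 7, and the known step contributing 2×(-1.15) V, the unknown satisfies 5·E° = 7×(+0.75) − 2×(-1.15) = +7.550.
E° = +7.550 / 5 = +1.510 V.

+1.510 V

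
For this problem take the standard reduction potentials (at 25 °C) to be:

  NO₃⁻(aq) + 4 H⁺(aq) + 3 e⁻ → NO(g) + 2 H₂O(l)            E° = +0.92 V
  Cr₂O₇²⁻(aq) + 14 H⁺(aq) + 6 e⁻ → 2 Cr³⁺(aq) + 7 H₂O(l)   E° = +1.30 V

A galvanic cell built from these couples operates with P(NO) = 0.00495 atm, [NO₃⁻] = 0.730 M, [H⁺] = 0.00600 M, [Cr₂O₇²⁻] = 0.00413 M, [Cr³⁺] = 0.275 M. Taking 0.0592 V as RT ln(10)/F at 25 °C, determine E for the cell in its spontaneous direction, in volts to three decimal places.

Cr₂O₇²⁻/Cr³⁺ is the cathode (higher E°), NO₃⁻/NO the anode: E°cell = +1.30 − (+0.92) = +0.38 V, n = 6.
Overall: Cr₂O₇²⁻(aq) + 6 H⁺(aq) + 2 NO(g) → 2 Cr³⁺(aq) + 3 H₂O(l) + 2 NO₃⁻(aq)
Q = [Cr³⁺]^2·[NO₃⁻]^2 / ([Cr₂O₇²⁻]·[H⁺]^6·P(NO)^2); log Q = 18.931.
E = E° − (0.0592/n) log Q = +0.38 − (0.0592/6)(18.931) = +0.193 V.

+0.193 V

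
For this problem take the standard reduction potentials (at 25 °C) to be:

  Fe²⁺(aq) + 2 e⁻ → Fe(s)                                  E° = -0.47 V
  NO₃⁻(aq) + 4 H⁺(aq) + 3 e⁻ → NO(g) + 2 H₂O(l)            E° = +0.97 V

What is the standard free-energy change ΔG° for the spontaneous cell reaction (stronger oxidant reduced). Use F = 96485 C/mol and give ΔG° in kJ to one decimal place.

-833.6 kJ

NO₃⁻/NO (E° = +0.97 V) is the cathode; Fe²⁺/Fe (E° = -0.47 V) is the anode, so E°cell = +1.44 V.
Balancing electrons gives n = 6 (lcm of 3 and 2).
ΔG° = −nFE° = −(6)(96485)(+1.44) = -833,630 J = -833.6 kJ.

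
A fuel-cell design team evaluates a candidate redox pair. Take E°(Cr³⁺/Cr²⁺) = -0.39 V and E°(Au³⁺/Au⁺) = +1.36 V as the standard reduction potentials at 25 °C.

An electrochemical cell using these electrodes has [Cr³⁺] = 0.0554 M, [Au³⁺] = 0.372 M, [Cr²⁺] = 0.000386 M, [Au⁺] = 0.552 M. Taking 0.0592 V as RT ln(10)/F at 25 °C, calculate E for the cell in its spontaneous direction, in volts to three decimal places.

+1.617 V

Au³⁺/Au⁺ is the cathode (higher E°), Cr³⁺/Cr²⁺ the anode: E°cell = +1.36 − (-0.39) = +1.75 V, n = 2.
Overall: Au³⁺(aq) + 2 Cr²⁺(aq) → Au⁺(aq) + 2 Cr³⁺(aq)
Q = [Au⁺]·[Cr³⁺]^2 / ([Au³⁺]·[Cr²⁺]^2); log Q = 4.485.
E = E° − (0.0592/n) log Q = +1.75 − (0.0592/2)(4.485) = +1.617 V.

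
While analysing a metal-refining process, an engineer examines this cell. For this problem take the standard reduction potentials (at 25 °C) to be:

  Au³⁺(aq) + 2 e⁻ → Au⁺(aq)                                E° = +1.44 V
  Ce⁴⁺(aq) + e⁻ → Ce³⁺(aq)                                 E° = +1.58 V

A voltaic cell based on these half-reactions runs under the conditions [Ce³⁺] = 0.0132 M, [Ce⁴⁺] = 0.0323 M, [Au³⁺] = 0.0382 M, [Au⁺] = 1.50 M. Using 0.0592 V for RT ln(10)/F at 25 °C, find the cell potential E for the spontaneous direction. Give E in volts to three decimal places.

Ce⁴⁺/Ce³⁺ is the cathode (higher E°), Au³⁺/Au⁺ the anode: E°cell = +1.58 − (+1.44) = +0.14 V, n = 2.
Overall: 2 Ce⁴⁺(aq) + Au⁺(aq) → 2 Ce³⁺(aq) + Au³⁺(aq)
Q = [Ce³⁺]^2·[Au³⁺] / ([Ce⁴⁺]^2·[Au⁺]); log Q = -2.371.
E = E° − (0.0592/n) log Q = +0.14 − (0.0592/2)(-2.371) = +0.210 V.

+0.210 V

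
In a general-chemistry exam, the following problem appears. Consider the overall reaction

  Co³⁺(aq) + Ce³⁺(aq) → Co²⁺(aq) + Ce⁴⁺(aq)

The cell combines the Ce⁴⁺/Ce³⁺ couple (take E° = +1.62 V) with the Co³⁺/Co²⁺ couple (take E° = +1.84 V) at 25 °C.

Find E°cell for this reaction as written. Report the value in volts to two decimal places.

The Co³⁺/Co²⁺ couple has the higher reduction potential, so it is the cathode; Ce⁴⁺/Ce³⁺ is oxidised at the anode.
E°cell = E°(cathode) − E°(anode) = (+1.84) − (+1.62) = +0.22 V.

+0.22 V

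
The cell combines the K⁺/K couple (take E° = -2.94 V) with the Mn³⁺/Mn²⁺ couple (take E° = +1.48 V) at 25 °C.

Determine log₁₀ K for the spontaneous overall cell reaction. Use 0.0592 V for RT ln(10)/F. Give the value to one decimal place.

Cathode: Mn³⁺/Mn²⁺; anode: K⁺/K. E°cell = +4.42 V, n = 1.
log K = nE°cell / 0.0592 = (1)(+4.42) / 0.0592 = 74.7.

74.7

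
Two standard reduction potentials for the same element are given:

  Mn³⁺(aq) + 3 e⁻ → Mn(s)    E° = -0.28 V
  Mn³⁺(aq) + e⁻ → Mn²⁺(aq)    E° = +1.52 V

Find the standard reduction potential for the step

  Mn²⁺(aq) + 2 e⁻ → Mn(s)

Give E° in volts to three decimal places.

Sequential free energies add, so n₃E°₃ = n₁E°₁ + n₂E°₂.
With n₃ = 3, and the known step contributing 1×(+1.52) V, the unknown satisfies 2·E° = 3×(-0.28) − 1×(+1.52) = -2.360.
E° = -2.360 / 2 = -1.180 V.

-1.180 V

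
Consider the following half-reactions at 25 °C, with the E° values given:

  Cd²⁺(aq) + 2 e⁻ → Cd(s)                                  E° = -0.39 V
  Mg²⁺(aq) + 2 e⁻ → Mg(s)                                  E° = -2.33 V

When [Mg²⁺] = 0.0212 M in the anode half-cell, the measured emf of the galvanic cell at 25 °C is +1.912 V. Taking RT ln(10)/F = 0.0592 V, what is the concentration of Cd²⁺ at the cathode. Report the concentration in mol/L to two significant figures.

Cd²⁺/Cd is the cathode, Mg²⁺/Mg the anode: E°cell = +1.94 V, n = 2.
Overall reaction: Cd²⁺(aq) + Mg(s) → Cd(s) + Mg²⁺(aq); Q = [Mg²⁺]^1/[Cd²⁺]^1.
From E = E° − (0.0592/n) log Q: log Q = (E° − E)·n/0.0592 = (+1.94 − (+1.912))·2/0.0592 = 0.9459.
So 1·log[Cd²⁺] = 1·log(0.0212) − log Q = -1.6737 − (0.9459) = -2.6196; [Cd²⁺] = 10^(-2.6196) ≈ 0.0024 M.

0.0024 M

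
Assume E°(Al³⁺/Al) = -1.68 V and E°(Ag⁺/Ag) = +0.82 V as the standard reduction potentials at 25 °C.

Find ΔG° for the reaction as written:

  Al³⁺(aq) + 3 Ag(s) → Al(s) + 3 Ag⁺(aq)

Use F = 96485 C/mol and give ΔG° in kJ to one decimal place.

+723.6 kJ

As written, Al³⁺/Al is reduced (cathode) and Ag⁺/Ag is oxidised (anode), so E°cell = (-1.68) − (+0.82) = -2.50 V.
Balancing electrons gives n = 3.
ΔG° = −nFE° = −(3)(96485)(-2.50) = 723,638 J = +723.6 kJ.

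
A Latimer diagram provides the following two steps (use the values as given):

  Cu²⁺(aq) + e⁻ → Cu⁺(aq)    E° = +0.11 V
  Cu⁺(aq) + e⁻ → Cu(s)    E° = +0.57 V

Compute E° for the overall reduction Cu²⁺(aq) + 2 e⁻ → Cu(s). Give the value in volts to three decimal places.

Standard free energies of sequential steps add: ΔG°₃ = ΔG°₁ + ΔG°₂, so n₃E°₃ = n₁E°₁ + n₂E°₂.
E°₃ = (1×+0.11 + 1×+0.57) / 2 = (+0.680) / 2 = +0.340 V.

+0.340 V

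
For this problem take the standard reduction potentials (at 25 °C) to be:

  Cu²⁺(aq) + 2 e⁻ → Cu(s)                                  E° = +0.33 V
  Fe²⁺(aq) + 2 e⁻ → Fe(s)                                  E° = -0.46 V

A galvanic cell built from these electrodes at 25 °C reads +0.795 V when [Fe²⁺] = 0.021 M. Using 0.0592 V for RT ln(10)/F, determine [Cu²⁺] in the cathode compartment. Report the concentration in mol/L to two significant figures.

Cu²⁺/Cu is the cathode, Fe²⁺/Fe the anode: E°cell = +0.79 V, n = 2.
Overall reaction: Cu²⁺(aq) + Fe(s) → Cu(s) + Fe²⁺(aq); Q = [Fe²⁺]^1/[Cu²⁺]^1.
From E = E° − (0.0592/n) log Q: log Q = (E° − E)·n/0.0592 = (+0.79 − (+0.795))·2/0.0592 = -0.1689.
So 1·log[Cu²⁺] = 1·log(0.021) − log Q = -1.6778 − (-0.1689) = -1.5089; [Cu²⁺] = 10^(-1.5089) ≈ 0.031 M.

0.031 M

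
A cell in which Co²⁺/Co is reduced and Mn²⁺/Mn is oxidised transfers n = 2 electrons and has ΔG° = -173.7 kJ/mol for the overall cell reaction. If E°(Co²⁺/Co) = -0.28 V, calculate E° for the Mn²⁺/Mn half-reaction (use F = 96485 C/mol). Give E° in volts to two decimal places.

-1.18 V

E°cell = −ΔG°/(nF) = −(-173.7×10³)/((2)(96485)) = +0.900 V.
Since Co²⁺/Co is the cathode and Mn²⁺/Mn the anode, E°cell = E°(Co²⁺/Co) − E°(Mn²⁺/Mn).
So E°(Mn²⁺/Mn) = E°(Co²⁺/Co) − E°cell = (-0.28) − (+0.900) = -1.18 V.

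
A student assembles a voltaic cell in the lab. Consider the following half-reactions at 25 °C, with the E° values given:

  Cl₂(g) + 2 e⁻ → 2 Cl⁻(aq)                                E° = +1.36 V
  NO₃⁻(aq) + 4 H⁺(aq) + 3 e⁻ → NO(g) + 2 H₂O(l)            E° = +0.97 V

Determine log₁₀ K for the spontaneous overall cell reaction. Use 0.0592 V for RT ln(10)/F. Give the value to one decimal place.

Cathode: Cl₂/Cl⁻; anode: NO₃⁻/NO. E°cell = +0.39 V, n = 6.
log K = nE°cell / 0.0592 = (6)(+0.39) / 0.0592 = 39.5.

39.5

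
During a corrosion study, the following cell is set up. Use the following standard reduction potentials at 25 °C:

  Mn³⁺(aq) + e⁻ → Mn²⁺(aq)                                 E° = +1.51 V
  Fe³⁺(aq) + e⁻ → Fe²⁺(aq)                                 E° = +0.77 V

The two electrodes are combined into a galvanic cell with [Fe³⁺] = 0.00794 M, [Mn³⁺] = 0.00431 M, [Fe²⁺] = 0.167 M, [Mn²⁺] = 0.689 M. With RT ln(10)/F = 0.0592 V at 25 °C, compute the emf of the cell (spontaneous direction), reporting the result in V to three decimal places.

+0.688 V

Mn³⁺/Mn²⁺ is the cathode (higher E°), Fe³⁺/Fe²⁺ the anode: E°cell = +1.51 − (+0.77) = +0.74 V, n = 1.
Overall: Mn³⁺(aq) + Fe²⁺(aq) → Mn²⁺(aq) + Fe³⁺(aq)
Q = [Mn²⁺]·[Fe³⁺] / ([Mn³⁺]·[Fe²⁺]); log Q = 0.881.
E = E° − (0.0592/n) log Q = +0.74 − (0.0592/1)(0.881) = +0.688 V.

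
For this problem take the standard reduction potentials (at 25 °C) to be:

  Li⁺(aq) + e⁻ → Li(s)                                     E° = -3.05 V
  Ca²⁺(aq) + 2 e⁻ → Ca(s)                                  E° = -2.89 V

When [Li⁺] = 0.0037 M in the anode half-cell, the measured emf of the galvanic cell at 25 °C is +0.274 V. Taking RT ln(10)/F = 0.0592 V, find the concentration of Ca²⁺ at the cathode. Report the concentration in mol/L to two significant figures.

0.097 M

Ca²⁺/Ca is the cathode, Li⁺/Li the anode: E°cell = +0.16 V, n = 2.
Overall reaction: Ca²⁺(aq) + 2 Li(s) → Ca(s) + 2 Li⁺(aq); Q = [Li⁺]^2/[Ca²⁺]^1.
From E = E° − (0.0592/n) log Q: log Q = (E° − E)·n/0.0592 = (+0.16 − (+0.274))·2/0.0592 = -3.8514.
So 1·log[Ca²⁺] = 2·log(0.0037) − log Q = -4.8636 − (-3.8514) = -1.0122; [Ca²⁺] = 10^(-1.0122) ≈ 0.097 M.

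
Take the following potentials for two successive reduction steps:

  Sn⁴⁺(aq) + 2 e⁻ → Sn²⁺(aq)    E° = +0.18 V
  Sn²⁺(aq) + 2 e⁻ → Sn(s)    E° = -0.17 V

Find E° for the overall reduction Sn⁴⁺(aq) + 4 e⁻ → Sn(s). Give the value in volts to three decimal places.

+0.005 V

Since ΔG° = −nFE° is additive over sequential reductions, n₃E°₃ = n₁E°₁ + n₂E°₂.
E°₃ = (2×+0.18 + 2×-0.17) / 4 = (+0.020) / 4 = +0.005 V.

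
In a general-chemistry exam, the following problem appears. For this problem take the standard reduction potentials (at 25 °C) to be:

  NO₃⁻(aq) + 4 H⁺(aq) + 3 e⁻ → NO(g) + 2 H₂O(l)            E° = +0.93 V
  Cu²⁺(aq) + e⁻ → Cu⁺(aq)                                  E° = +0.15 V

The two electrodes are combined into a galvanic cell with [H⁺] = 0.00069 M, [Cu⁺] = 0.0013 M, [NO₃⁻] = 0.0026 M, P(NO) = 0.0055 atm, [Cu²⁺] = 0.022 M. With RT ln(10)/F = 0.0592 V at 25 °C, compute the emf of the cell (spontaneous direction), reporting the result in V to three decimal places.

+0.451 V

NO₃⁻/NO is the cathode (higher E°), Cu²⁺/Cu⁺ the anode: E°cell = +0.93 − (+0.15) = +0.78 V, n = 3.
Overall: NO₃⁻(aq) + 4 H⁺(aq) + 3 Cu⁺(aq) → NO(g) + 2 H₂O(l) + 3 Cu²⁺(aq)
Q = P(NO)·[Cu²⁺]^3 / ([NO₃⁻]·[H⁺]^4·[Cu⁺]^3); log Q = 16.655.
E = E° − (0.0592/n) log Q = +0.78 − (0.0592/3)(16.655) = +0.451 V.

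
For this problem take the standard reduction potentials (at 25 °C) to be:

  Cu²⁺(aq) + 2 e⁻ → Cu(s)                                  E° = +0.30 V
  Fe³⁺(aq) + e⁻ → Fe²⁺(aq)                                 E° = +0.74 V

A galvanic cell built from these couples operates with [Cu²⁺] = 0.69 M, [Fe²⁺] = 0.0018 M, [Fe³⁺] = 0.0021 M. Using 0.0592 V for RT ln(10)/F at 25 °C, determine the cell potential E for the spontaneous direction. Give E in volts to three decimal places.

+0.449 V

Fe³⁺/Fe²⁺ is the cathode (higher E°), Cu²⁺/Cu the anode: E°cell = +0.74 − (+0.30) = +0.44 V, n = 2.
Overall: 2 Fe³⁺(aq) + Cu(s) → 2 Fe²⁺(aq) + Cu²⁺(aq)
Q = [Fe²⁺]^2·[Cu²⁺] / ([Fe³⁺]^2); log Q = -0.295.
E = E° − (0.0592/n) log Q = +0.44 − (0.0592/2)(-0.295) = +0.449 V.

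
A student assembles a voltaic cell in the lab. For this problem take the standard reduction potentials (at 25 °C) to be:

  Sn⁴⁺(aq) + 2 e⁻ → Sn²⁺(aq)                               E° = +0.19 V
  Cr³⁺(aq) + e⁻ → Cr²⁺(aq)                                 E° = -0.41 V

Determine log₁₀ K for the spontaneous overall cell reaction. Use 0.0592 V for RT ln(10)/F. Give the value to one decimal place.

Cathode: Sn⁴⁺/Sn²⁺; anode: Cr³⁺/Cr²⁺. E°cell = +0.60 V, n = 2.
log K = nE°cell / 0.0592 = (2)(+0.60) / 0.0592 = 20.3.

20.3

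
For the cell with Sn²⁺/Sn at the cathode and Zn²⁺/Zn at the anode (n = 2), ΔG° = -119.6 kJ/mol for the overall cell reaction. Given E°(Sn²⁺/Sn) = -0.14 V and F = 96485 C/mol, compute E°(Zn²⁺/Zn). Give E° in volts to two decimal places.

-0.76 V

E°cell = −ΔG°/(nF) = −(-119.6×10³)/((2)(96485)) = +0.620 V.
Since Sn²⁺/Sn is the cathode and Zn²⁺/Zn the anode, E°cell = E°(Sn²⁺/Sn) − E°(Zn²⁺/Zn).
So E°(Zn²⁺/Zn) = E°(Sn²⁺/Sn) − E°cell = (-0.14) − (+0.620) = -0.76 V.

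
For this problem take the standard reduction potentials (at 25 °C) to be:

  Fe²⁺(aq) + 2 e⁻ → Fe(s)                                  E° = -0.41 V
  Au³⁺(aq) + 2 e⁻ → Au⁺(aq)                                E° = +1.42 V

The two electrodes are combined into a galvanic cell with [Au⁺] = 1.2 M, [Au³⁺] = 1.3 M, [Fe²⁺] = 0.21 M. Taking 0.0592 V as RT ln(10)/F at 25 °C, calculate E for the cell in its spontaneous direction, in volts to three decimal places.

Au³⁺/Au⁺ is the cathode (higher E°), Fe²⁺/Fe the anode: E°cell = +1.42 − (-0.41) = +1.83 V, n = 2.
Overall: Au³⁺(aq) + Fe(s) → Au⁺(aq) + Fe²⁺(aq)
Q = [Au⁺]·[Fe²⁺] / ([Au³⁺]); log Q = -0.713.
E = E° − (0.0592/n) log Q = +1.83 − (0.0592/2)(-0.713) = +1.851 V.

+1.851 V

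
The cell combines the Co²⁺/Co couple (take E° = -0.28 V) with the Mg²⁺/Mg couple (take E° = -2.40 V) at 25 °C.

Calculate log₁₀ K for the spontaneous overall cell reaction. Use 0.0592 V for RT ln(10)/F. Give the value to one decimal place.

Cathode: Co²⁺/Co; anode: Mg²⁺/Mg. E°cell = +2.12 V, n = 2.
log K = nE°cell / 0.0592 = (2)(+2.12) / 0.0592 = 71.6.

71.6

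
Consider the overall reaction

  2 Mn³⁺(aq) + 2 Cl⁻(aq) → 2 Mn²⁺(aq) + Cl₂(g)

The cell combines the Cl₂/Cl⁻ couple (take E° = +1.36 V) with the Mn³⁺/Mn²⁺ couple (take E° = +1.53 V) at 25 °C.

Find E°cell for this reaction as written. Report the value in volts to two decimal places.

+0.17 V

The Mn³⁺/Mn²⁺ couple has the higher reduction potential, so it is the cathode; Cl₂/Cl⁻ is oxidised at the anode.
E°cell = E°(cathode) − E°(anode) = (+1.53) − (+1.36) = +0.17 V.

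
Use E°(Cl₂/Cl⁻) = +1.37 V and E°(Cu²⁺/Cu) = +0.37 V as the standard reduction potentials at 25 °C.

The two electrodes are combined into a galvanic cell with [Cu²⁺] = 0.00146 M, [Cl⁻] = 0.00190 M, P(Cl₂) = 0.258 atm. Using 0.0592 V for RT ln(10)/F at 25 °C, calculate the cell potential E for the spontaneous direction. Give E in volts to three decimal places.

+1.228 V

Cl₂/Cl⁻ is the cathode (higher E°), Cu²⁺/Cu the anode: E°cell = +1.37 − (+0.37) = +1.00 V, n = 2.
Overall: Cl₂(g) + Cu(s) → 2 Cl⁻(aq) + Cu²⁺(aq)
Q = [Cl⁻]^2·[Cu²⁺] / (P(Cl₂)); log Q = -7.690.
E = E° − (0.0592/n) log Q = +1.00 − (0.0592/2)(-7.690) = +1.228 V.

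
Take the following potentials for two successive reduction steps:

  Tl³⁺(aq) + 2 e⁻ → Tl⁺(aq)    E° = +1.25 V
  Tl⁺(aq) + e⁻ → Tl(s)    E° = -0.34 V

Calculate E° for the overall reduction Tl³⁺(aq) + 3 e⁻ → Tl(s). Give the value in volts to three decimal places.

Since ΔG° = −nFE° is additive over sequential reductions, n₃E°₃ = n₁E°₁ + n₂E°₂.
E°₃ = (2×+1.25 + 1×-0.34) / 3 = (+2.160) / 3 = +0.720 V.

+0.720 V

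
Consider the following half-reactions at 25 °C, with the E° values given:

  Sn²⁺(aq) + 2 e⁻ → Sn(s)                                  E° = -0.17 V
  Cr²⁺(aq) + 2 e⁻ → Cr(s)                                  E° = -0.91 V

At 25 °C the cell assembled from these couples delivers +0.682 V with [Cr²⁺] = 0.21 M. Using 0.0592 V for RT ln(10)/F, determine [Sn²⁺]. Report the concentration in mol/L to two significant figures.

0.0023 M

Sn²⁺/Sn is the cathode, Cr²⁺/Cr the anode: E°cell = +0.74 V, n = 2.
Overall reaction: Sn²⁺(aq) + Cr(s) → Sn(s) + Cr²⁺(aq); Q = [Cr²⁺]^1/[Sn²⁺]^1.
From E = E° − (0.0592/n) log Q: log Q = (E° − E)·n/0.0592 = (+0.74 − (+0.682))·2/0.0592 = 1.9595.
So 1·log[Sn²⁺] = 1·log(0.21) − log Q = -0.6778 − (1.9595) = -2.6373; [Sn²⁺] = 10^(-2.6373) ≈ 0.0023 M.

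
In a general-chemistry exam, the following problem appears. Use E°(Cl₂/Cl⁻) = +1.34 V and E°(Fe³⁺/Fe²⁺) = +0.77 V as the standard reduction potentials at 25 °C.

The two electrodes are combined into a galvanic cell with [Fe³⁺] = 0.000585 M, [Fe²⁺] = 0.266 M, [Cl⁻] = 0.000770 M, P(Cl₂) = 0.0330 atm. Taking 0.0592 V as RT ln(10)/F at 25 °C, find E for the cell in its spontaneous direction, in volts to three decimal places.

Cl₂/Cl⁻ is the cathode (higher E°), Fe³⁺/Fe²⁺ the anode: E°cell = +1.34 − (+0.77) = +0.57 V, n = 2.
Overall: Cl₂(g) + 2 Fe²⁺(aq) → 2 Cl⁻(aq) + 2 Fe³⁺(aq)
Q = [Cl⁻]^2·[Fe³⁺]^2 / (P(Cl₂)·[Fe²⁺]^2); log Q = -10.061.
E = E° − (0.0592/n) log Q = +0.57 − (0.0592/2)(-10.061) = +0.868 V.

+0.868 V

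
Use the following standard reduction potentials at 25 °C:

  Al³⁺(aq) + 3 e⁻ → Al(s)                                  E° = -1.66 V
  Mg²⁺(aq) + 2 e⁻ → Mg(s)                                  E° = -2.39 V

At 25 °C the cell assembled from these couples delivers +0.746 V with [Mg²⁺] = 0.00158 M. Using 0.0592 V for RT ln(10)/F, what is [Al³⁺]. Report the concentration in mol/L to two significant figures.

Al³⁺/Al is the cathode, Mg²⁺/Mg the anode: E°cell = +0.73 V, n = 6.
Overall reaction: 2 Al³⁺(aq) + 3 Mg(s) → 2 Al(s) + 3 Mg²⁺(aq); Q = [Mg²⁺]^3/[Al³⁺]^2.
From E = E° − (0.0592/n) log Q: log Q = (E° − E)·n/0.0592 = (+0.73 − (+0.746))·6/0.0592 = -1.6216.
So 2·log[Al³⁺] = 3·log(0.00158) − log Q = -8.4040 − (-1.6216) = -6.7824; log[Al³⁺] = -6.7824 / 2 = -3.3912; [Al³⁺] = 10^(-3.3912) ≈ 0.00041 M.

0.00041 M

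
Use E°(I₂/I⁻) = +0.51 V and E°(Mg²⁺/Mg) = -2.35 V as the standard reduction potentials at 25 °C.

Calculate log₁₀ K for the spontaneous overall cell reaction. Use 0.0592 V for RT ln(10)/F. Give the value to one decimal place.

96.6

Cathode: I₂/I⁻; anode: Mg²⁺/Mg. E°cell = +2.86 V, n = 2.
log K = nE°cell / 0.0592 = (2)(+2.86) / 0.0592 = 96.6.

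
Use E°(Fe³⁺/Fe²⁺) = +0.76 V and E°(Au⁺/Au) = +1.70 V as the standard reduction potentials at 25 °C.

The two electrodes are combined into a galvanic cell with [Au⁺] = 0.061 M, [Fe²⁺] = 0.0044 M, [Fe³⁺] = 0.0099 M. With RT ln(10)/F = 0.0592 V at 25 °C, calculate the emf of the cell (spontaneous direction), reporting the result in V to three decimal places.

Au⁺/Au is the cathode (higher E°), Fe³⁺/Fe²⁺ the anode: E°cell = +1.70 − (+0.76) = +0.94 V, n = 1.
Overall: Au⁺(aq) + Fe²⁺(aq) → Au(s) + Fe³⁺(aq)
Q = [Fe³⁺] / ([Au⁺]·[Fe²⁺]); log Q = 1.567.
E = E° − (0.0592/n) log Q = +0.94 − (0.0592/1)(1.567) = +0.847 V.

+0.847 V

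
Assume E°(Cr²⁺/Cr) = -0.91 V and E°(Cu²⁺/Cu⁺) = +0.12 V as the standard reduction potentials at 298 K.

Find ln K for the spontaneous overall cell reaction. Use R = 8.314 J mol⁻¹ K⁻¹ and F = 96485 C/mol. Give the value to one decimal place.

80.2

Cathode: Cu²⁺/Cu⁺; anode: Cr²⁺/Cr. E°cell = (+0.12) − (-0.91) = +1.03 V, with n = 2.
ΔG° = −nFE° = −RT ln K, so ln K = nFE°/(RT) = (2)(96485)(+1.03) / ((8.314)(298)) = 80.223.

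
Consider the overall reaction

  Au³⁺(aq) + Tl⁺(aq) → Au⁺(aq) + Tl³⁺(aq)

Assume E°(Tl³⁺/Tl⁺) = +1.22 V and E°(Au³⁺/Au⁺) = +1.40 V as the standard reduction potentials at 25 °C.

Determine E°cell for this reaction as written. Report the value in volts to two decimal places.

The Au³⁺/Au⁺ couple has the higher reduction potential, so it is the cathode; Tl³⁺/Tl⁺ is oxidised at the anode.
E°cell = E°(cathode) − E°(anode) = (+1.40) − (+1.22) = +0.18 V.

+0.18 V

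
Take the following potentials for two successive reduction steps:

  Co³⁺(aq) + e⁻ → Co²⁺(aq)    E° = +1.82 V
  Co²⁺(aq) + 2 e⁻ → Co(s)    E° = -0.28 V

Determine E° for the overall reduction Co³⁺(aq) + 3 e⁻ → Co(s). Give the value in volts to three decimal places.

+0.420 V

Adding the free-energy changes (−nFE°) of the two steps gives −n₃FE°₃ = −n₁FE°₁ − n₂FE°₂.
E°₃ = (1×+1.82 + 2×-0.28) / 3 = (+1.260) / 3 = +0.420 V.
Simply averaging or adding the two E° values would be wrong; the electron-weighted sum is required.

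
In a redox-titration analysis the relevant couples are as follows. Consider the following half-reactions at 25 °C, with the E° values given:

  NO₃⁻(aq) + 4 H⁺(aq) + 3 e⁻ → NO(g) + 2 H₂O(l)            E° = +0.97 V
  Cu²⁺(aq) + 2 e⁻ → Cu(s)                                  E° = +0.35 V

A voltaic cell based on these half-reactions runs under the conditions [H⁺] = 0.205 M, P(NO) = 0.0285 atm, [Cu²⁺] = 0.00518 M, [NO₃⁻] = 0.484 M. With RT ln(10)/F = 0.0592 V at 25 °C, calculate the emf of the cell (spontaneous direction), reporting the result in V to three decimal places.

NO₃⁻/NO is the cathode (higher E°), Cu²⁺/Cu the anode: E°cell = +0.97 − (+0.35) = +0.62 V, n = 6.
Overall: 2 NO₃⁻(aq) + 8 H⁺(aq) + 3 Cu(s) → 2 NO(g) + 4 H₂O(l) + 3 Cu²⁺(aq)
Q = P(NO)^2·[Cu²⁺]^3 / ([NO₃⁻]^2·[H⁺]^8); log Q = -3.811.
E = E° − (0.0592/n) log Q = +0.62 − (0.0592/6)(-3.811) = +0.658 V.

+0.658 V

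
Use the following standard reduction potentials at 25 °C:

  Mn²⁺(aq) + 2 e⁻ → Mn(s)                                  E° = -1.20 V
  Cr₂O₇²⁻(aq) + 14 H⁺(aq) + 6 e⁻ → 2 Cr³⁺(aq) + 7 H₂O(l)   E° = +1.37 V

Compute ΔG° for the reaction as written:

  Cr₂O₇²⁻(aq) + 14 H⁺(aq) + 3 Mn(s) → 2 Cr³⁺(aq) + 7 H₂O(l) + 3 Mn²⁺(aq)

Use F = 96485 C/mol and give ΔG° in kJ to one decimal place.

-1487.8 kJ

As written, Cr₂O₇²⁻/Cr³⁺ is reduced (cathode) and Mn²⁺/Mn is oxidised (anode), so E°cell = (+1.37) − (-1.20) = +2.57 V.
Balancing electrons gives n = 6.
ΔG° = −nFE° = −(6)(96485)(+2.57) = -1,487,799 J = -1487.8 kJ.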